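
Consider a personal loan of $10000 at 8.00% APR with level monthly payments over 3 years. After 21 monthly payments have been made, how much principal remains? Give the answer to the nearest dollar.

$4,459

With monthly rate i = 8%/12 = 0.0066667, the balance after k of n payments is P · [(1+i)^n − (1+i)^k] / [(1+i)^n − 1].
(1+0.0066667)^36 = 1.27023705 and (1+0.0066667)^21 = 1.14973950, so the balance is 10,000 × (1.27023705 − 1.14973950) / (1.27023705 − 1) = $4,458.96.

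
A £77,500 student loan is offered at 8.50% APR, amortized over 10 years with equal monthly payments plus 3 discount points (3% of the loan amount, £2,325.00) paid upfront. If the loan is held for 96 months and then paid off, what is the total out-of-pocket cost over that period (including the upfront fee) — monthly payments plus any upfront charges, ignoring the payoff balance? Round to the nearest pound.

£94,570

Monthly rate = 8.5%/12 = 0.0070833; payment = 77,500 × 0.0070833 / (1 − (1+0.0070833)^−120) = £960.89.
Total outlay = 96 × £960.89 + £2,325.00 = £94,570.44.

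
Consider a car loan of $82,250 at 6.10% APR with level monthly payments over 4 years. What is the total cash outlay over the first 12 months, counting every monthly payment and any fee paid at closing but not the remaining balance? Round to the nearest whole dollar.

$23,225

Monthly rate = 6.1%/12 = 0.0050833; payment = 82,250 × 0.0050833 / (1 − (1+0.0050833)^−48) = $1,935.42.
Total outlay = 12 × $1,935.42 = $23,225.04.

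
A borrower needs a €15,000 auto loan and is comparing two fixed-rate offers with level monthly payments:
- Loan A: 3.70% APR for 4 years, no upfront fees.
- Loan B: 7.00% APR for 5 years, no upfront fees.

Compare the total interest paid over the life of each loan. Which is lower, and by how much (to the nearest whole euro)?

Loan A: monthly rate = 3.7%/12 = 0.0030833; payment = 15,000 × 0.0030833 / (1 − (1+0.0030833)^−48) = €336.68.
Total interest on Loan A = 48 × €336.68 − €15,000 = €1,160.64.
Loan B: at 7.00% the monthly rate is 0.0058333, so the payment is 15,000 × 0.0058333 / (1 − 1.0058333^−60) = €297.02.
Total interest on Loan B = 60 × €297.02 − €15,000 = €2,821.20.
Loan A is lower by €1,660.56.

Loan A by €1,661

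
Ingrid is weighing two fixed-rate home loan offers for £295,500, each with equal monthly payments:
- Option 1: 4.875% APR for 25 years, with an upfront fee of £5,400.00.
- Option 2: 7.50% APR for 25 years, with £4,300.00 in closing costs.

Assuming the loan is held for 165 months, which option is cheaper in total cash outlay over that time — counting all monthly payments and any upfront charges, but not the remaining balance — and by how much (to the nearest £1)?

Option 1 by £77,722

Option 1: monthly rate = 4.875%/12 = 0.0040625; payment = 295,500 × 0.0040625 / (1 − (1+0.0040625)^−300) = £1,706.01.
Option 2: at 7.50% the monthly rate is 0.0062500, so the payment is 295,500 × 0.0062500 / (1 − 1.0062500^−300) = £2,183.72.
Over 165 months: Option 1 costs 165 × £1,706.01 + £5,400.00 = £286,891.65; Option 2 costs 165 × £2,183.72 + £4,300.00 = £364,613.80.
Option 1 is cheaper by £364,613.80 − £286,891.65 = £77,722.15.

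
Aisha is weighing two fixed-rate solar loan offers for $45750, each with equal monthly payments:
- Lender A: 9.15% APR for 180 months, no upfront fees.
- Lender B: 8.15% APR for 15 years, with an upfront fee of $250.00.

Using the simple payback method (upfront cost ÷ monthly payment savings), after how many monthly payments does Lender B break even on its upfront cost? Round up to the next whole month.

Lender A: monthly rate = 9.15%/12 = 0.0076250; payment = 45,750 × 0.0076250 / (1 − (1+0.0076250)^−180) = $468.12.
Lender B: at 8.15% the monthly rate is 0.0067917, so the payment is 45,750 × 0.0067917 / (1 − 1.0067917^−180) = $441.18.
Monthly savings = $468.12 − $441.18 = $26.94.
Break-even = $250.00 / $26.94 = 9.28 → 10 months.

10 months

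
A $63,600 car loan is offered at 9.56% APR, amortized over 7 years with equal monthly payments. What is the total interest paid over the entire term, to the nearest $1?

$23,880

At 9.56% the monthly rate is 0.0079667, so the payment is 63,600 × 0.0079667 / (1 − 1.0079667^−84) = $1,041.43.
Total paid = 84 × $1,041.43 = $87,480.12; interest = $87,480.12 − $63,600 = $23,880.12.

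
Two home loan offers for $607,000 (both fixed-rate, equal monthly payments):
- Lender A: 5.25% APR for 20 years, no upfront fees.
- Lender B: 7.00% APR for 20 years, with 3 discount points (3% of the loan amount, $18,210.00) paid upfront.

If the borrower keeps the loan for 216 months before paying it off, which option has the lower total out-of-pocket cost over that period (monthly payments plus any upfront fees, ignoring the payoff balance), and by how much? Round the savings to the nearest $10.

Lender A by $151,230

Lender A: monthly rate = 5.25%/12 = 0.0043750; payment = 607,000 × 0.0043750 / (1 − (1+0.0043750)^−240) = $4,090.23.
Lender B: at 7.00% the monthly rate is 0.0058333, so the payment is 607,000 × 0.0058333 / (1 − 1.0058333^−240) = $4,706.06.
Over 216 months: Lender A costs 216 × $4,090.23 = $883,489.68; Lender B costs 216 × $4,706.06 + $18,210.00 = $1,034,718.96.
Lender A is cheaper by $1,034,718.96 − $883,489.68 = $151,229.28.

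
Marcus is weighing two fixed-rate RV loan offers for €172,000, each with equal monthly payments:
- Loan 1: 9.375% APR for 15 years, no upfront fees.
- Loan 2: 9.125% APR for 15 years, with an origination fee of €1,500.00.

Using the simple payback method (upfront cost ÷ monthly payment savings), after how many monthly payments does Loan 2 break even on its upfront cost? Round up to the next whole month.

Loan 1: monthly rate = 9.375%/12 = 0.0078125; payment = 172,000 × 0.0078125 / (1 − (1+0.0078125)^−180) = €1,783.12.
Loan 2: monthly rate = 9.125%/12 = 0.0076042; payment = 172,000 × 0.0076042 / (1 − (1+0.0076042)^−180) = €1,757.35.
Monthly savings = €1,783.12 − €1,757.35 = €25.77.
Break-even = €1,500.00 / €25.77 = 58.21 → 59 months.

59 months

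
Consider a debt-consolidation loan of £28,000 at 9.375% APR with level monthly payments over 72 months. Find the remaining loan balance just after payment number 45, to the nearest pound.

With monthly rate i = 9.375%/12 = 0.0078125, the balance after k of n payments is P · [(1+i)^n − (1+i)^k] / [(1+i)^n − 1].
(1+0.0078125)^72 = 1.75122249 and (1+0.0078125)^45 = 1.41934617, so the balance is 28,000 × (1.75122249 − 1.41934617) / (1.75122249 − 1) = £12,369.89.

£12,370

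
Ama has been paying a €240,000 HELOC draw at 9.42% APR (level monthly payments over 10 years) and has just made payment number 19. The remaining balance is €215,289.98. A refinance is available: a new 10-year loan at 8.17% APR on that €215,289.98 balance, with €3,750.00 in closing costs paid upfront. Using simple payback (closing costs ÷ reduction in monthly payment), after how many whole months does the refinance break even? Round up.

Current payment = 240,000 × 9.42%/12 / (1 − (1+0.0078500)^−120) = €3,095.04.
Refinanced payment = 215,289.98 × 0.0068083 / (1 − (1+0.0068083)^−120) = €2,631.44.
Monthly savings = €3,095.04 − €2,631.44 = €463.60.
Break-even = €3,750.00 / €463.60 = 8.09 → 9 months.

9 months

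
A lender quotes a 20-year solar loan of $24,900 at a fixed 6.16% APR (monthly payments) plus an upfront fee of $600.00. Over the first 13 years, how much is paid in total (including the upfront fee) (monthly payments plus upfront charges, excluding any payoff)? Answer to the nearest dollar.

$28,789

Monthly rate = 6.16%/12 = 0.0051333; payment = 24,900 × 0.0051333 / (1 − (1+0.0051333)^−240) = $180.70.
Total outlay = 156 × $180.70 + $600.00 = $28,789.20.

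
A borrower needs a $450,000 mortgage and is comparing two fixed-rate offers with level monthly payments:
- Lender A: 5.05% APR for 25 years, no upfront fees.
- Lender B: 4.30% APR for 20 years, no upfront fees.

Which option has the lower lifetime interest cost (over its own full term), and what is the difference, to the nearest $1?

Lender B by $121,477

Lender A: at 5.05% the monthly rate is 0.0042083, so the payment is 450,000 × 0.0042083 / (1 − 1.0042083^−300) = $2,643.78.
Total interest on Lender A = 300 × $2,643.78 − $450,000 = $343,134.00.
Lender B: monthly rate = 4.3%/12 = 0.0035833; payment = 450,000 × 0.0035833 / (1 − (1+0.0035833)^−240) = $2,798.57.
Total interest on Lender B = 240 × $2,798.57 − $450,000 = $221,656.80.
Lender B is lower by $121,477.20.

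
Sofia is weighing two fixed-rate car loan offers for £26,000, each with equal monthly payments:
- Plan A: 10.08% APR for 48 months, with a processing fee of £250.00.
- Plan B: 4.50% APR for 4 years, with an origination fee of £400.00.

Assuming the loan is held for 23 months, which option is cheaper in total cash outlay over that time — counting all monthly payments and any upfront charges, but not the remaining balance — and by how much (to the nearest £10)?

Plan B by £1,400

Plan A: at 10.08% the monthly rate is 0.0084000, so the payment is 26,000 × 0.0084000 / (1 − 1.0084000^−48) = £660.43.
Plan B: at 4.50% the monthly rate is 0.0037500, so the payment is 26,000 × 0.0037500 / (1 − 1.0037500^−48) = £592.89.
Over 23 months: Plan A costs 23 × £660.43 + £250.00 = £15,439.89; Plan B costs 23 × £592.89 + £400.00 = £14,036.47.
Plan B is cheaper by £15,439.89 − £14,036.47 = £1,403.42.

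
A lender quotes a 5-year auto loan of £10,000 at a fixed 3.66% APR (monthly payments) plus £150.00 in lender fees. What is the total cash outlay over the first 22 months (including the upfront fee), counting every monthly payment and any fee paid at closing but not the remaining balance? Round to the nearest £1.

£4,168

At 3.66% the monthly rate is 0.0030500, so the payment is 10,000 × 0.0030500 / (1 − 1.0030500^−60) = £182.63.
Total outlay = 22 × £182.63 + £150.00 = £4,167.86.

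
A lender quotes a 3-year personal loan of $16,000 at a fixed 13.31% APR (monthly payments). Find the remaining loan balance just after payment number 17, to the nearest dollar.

With monthly rate i = 13.31%/12 = 0.0110917, the balance after k of n payments is P · [(1+i)^n − (1+i)^k] / [(1+i)^n − 1].
(1+0.0110917)^36 = 1.48750733 and (1+0.0110917)^17 = 1.20625472, so the balance is 16,000 × (1.48750733 − 1.20625472) / (1.48750733 − 1) = $9,230.72.

$9,231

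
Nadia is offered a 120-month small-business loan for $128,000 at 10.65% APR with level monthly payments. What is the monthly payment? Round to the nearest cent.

At 10.65% the monthly rate is 0.0088750, so the payment is 128,000 × 0.0088750 / (1 − 1.0088750^−120) = $1,737.94.

$1,737.94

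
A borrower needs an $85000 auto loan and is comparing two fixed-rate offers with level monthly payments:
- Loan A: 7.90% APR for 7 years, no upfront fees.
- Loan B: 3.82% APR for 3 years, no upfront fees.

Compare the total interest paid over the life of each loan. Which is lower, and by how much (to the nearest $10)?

Loan A: at 7.90% the monthly rate is 0.0065833, so the payment is 85,000 × 0.0065833 / (1 − 1.0065833^−84) = $1,320.60.
Total interest on Loan A = 84 × $1,320.60 − $85,000 = $25,930.40.
Loan B: at 3.82% the monthly rate is 0.0031833, so the payment is 85,000 × 0.0031833 / (1 − 1.0031833^−36) = $2,502.74.
Total interest on Loan B = 36 × $2,502.74 − $85,000 = $5,098.64.
Loan B is lower by $20,831.76.

Loan B by $20,830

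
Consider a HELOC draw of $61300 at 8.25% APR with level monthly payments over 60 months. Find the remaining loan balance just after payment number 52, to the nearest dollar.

$9,700

With monthly rate i = 8.25%/12 = 0.0068750, the balance after k of n payments is P · [(1+i)^n − (1+i)^k] / [(1+i)^n − 1].
(1+0.0068750)^60 = 1.50845884 and (1+0.0068750)^52 = 1.42800262, so the balance is 61,300 × (1.50845884 − 1.42800262) / (1.50845884 − 1) = $9,699.83.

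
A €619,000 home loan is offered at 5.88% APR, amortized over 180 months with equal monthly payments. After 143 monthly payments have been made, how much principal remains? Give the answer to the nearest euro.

With monthly rate i = 5.88%/12 = 0.0049000, the balance after k of n payments is P · [(1+i)^n − (1+i)^k] / [(1+i)^n − 1].
(1+0.0049000)^180 = 2.41052878 and (1+0.0049000)^143 = 2.01171758, so the balance is 619,000 × (2.41052878 − 2.01171758) / (2.41052878 − 1) = €175,015.31.

€175,015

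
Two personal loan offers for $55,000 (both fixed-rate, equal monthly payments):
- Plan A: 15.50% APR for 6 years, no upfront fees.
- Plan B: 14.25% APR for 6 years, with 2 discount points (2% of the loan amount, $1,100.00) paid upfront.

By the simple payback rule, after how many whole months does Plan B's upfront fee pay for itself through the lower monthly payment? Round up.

30 months

Plan A: monthly rate = 15.5%/12 = 0.0129167; payment = 55,000 × 0.0129167 / (1 − (1+0.0129167)^−72) = $1,177.96.
Plan B: monthly rate = 14.25%/12 = 0.0118750; payment = 55,000 × 0.0118750 / (1 − (1+0.0118750)^−72) = $1,140.69.
Monthly savings = $1,177.96 − $1,140.69 = $37.27.
Break-even = $1,100.00 / $37.27 = 29.51 → 30 months.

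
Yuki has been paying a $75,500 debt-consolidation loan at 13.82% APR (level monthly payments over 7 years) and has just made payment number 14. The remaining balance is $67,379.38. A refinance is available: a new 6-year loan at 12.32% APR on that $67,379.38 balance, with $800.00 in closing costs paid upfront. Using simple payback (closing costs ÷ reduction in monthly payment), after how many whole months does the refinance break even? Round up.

Current payment = 75,500 × 13.82%/12 / (1 − (1+0.0115167)^−84) = $1,407.37.
Refinanced payment = 67,379.38 × 0.0102667 / (1 − (1+0.0102667)^−72) = $1,328.52.
Monthly savings = $1,407.37 − $1,328.52 = $78.85.
Break-even = $800.00 / $78.85 = 10.15 → 11 months.

11 months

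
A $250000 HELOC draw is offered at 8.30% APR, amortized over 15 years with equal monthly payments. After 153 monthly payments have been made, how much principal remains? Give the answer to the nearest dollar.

With monthly rate i = 8.3%/12 = 0.0069167, the balance after k of n payments is P · [(1+i)^n − (1+i)^k] / [(1+i)^n − 1].
(1+0.0069167)^180 = 3.45808209 and (1+0.0069167)^153 = 2.87084671, so the balance is 250,000 × (3.45808209 − 2.87084671) / (3.45808209 − 1) = $59,724.96.

$59,725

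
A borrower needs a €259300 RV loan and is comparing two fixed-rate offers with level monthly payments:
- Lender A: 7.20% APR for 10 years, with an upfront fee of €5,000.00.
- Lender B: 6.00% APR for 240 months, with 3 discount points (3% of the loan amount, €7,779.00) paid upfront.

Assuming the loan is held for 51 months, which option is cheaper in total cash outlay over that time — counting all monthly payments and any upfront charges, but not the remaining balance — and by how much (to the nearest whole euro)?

Lender A: monthly rate = 7.2%/12 = 0.0060000; payment = 259,300 × 0.0060000 / (1 − (1+0.0060000)^−120) = €3,037.49.
Lender B: at 6.00% the monthly rate is 0.0050000, so the payment is 259,300 × 0.0050000 / (1 − 1.0050000^−240) = €1,857.71.
Over 51 months: Lender A costs 51 × €3,037.49 + €5,000.00 = €159,911.99; Lender B costs 51 × €1,857.71 + €7,779.00 = €102,522.21.
Lender B is cheaper by €159,911.99 − €102,522.21 = €57,389.78.

Lender B by €57,390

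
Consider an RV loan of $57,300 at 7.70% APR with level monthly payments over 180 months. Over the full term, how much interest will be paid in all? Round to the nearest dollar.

$39,488

At 7.70% the monthly rate is 0.0064167, so the payment is 57,300 × 0.0064167 / (1 − 1.0064167^−180) = $537.71.
Total paid = 180 × $537.71 = $96,787.80; interest = $96,787.80 − $57,300 = $39,487.80.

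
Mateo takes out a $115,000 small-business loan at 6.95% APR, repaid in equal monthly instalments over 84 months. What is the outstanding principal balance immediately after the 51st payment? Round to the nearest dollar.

With monthly rate i = 6.95%/12 = 0.0057917, the balance after k of n payments is P · [(1+i)^n − (1+i)^k] / [(1+i)^n − 1].
(1+0.0057917)^84 = 1.62433190 and (1+0.0057917)^51 = 1.34248575, so the balance is 115,000 × (1.62433190 − 1.34248575) / (1.62433190 − 1) = $51,915.19.

$51,915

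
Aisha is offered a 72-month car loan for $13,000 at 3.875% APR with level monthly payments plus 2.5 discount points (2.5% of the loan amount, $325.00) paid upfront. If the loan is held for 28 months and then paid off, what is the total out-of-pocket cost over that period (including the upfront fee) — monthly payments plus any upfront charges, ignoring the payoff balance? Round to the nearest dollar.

At 3.875% the monthly rate is 0.0032292, so the payment is 13,000 × 0.0032292 / (1 − 1.0032292^−72) = $202.65.
Total outlay = 28 × $202.65 + $325.00 = $5,999.20.

$5,999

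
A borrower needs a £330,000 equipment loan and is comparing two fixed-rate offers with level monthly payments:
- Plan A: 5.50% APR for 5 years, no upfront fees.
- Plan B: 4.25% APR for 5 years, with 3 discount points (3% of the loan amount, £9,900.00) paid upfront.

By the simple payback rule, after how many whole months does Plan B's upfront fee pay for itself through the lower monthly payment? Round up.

Plan A: monthly rate = 5.5%/12 = 0.0045833; payment = 330,000 × 0.0045833 / (1 − (1+0.0045833)^−60) = £6,303.38.
Plan B: at 4.25% the monthly rate is 0.0035417, so the payment is 330,000 × 0.0035417 / (1 − 1.0035417^−60) = £6,114.75.
Monthly savings = £6,303.38 − £6,114.75 = £188.63.
Break-even = £9,900.00 / £188.63 = 52.48 → 53 months.

53 months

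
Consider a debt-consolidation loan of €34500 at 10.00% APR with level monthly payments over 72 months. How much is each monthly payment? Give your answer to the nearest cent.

€639.14

Monthly rate = 10%/12 = 0.0083333; payment = 34,500 × 0.0083333 / (1 − (1+0.0083333)^−72) = €639.14.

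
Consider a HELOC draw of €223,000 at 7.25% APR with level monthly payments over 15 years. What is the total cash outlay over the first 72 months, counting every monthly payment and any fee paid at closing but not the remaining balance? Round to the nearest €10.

Monthly rate = 7.25%/12 = 0.0060417; payment = 223,000 × 0.0060417 / (1 − (1+0.0060417)^−180) = €2,035.68.
Total outlay = 72 × €2,035.68 = €146,568.96.

€146,570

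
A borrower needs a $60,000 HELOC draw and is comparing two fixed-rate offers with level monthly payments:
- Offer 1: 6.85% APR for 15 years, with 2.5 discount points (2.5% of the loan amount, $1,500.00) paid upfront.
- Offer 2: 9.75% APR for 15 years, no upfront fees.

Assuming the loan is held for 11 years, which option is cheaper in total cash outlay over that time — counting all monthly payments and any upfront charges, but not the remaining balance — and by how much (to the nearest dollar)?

Offer 1 by $11,877

Offer 1: monthly rate = 6.85%/12 = 0.0057083; payment = 60,000 × 0.0057083 / (1 − (1+0.0057083)^−180) = $534.28.
Offer 2: at 9.75% the monthly rate is 0.0081250, so the payment is 60,000 × 0.0081250 / (1 − 1.0081250^−180) = $635.62.
Over 132 months: Offer 1 costs 132 × $534.28 + $1,500.00 = $72,024.96; Offer 2 costs 132 × $635.62 = $83,901.84.
Offer 1 is cheaper by $83,901.84 − $72,024.96 = $11,876.88.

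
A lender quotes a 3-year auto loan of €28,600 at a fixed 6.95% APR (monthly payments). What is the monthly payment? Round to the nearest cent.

Monthly rate = 6.95%/12 = 0.0057917; payment = 28,600 × 0.0057917 / (1 − (1+0.0057917)^−36) = €882.43.

€882.43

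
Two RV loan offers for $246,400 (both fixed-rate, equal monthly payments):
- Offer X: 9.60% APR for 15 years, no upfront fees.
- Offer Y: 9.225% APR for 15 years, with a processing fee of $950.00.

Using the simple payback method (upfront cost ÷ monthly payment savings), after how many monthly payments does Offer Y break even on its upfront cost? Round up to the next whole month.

18 months

Offer X: monthly rate = 9.6%/12 = 0.0080000; payment = 246,400 × 0.0080000 / (1 − (1+0.0080000)^−180) = $2,587.86.
Offer Y: monthly rate = 9.225%/12 = 0.0076875; payment = 246,400 × 0.0076875 / (1 − (1+0.0076875)^−180) = $2,532.24.
Monthly savings = $2,587.86 − $2,532.24 = $55.62.
Break-even = $950.00 / $55.62 = 17.08 → 18 months.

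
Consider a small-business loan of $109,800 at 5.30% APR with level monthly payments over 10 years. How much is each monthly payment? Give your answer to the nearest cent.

$1,180.77

At 5.30% the monthly rate is 0.0044167, so the payment is 109,800 × 0.0044167 / (1 − 1.0044167^−120) = $1,180.77.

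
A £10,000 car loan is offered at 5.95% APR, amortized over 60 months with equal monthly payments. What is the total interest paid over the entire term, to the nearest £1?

£1,586

Monthly rate = 5.95%/12 = 0.0049583; payment = 10,000 × 0.0049583 / (1 − (1+0.0049583)^−60) = £193.10.
Total paid = 60 × £193.10 = £11,586.00; interest = £11,586.00 − £10,000 = £1,586.00.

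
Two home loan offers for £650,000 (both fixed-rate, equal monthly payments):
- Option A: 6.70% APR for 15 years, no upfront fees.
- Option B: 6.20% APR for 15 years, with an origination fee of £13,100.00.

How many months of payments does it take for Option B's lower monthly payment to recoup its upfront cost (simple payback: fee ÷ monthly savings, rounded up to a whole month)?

74 months

Option A: at 6.70% the monthly rate is 0.0055833, so the payment is 650,000 × 0.0055833 / (1 − 1.0055833^−180) = £5,733.91.
Option B: at 6.20% the monthly rate is 0.0051667, so the payment is 650,000 × 0.0051667 / (1 − 1.0051667^−180) = £5,555.55.
Monthly savings = £5,733.91 − £5,555.55 = £178.36.
Break-even = £13,100.00 / £178.36 = 73.45 → 74 months.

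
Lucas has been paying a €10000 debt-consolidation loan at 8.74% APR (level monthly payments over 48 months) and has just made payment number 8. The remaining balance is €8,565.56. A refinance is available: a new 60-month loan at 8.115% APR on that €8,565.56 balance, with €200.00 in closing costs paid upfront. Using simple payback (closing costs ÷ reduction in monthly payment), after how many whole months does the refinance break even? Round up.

Current payment = 10,000 × 8.74%/12 / (1 − (1+0.0072833)^−48) = €247.62.
Refinanced payment = 8,565.56 × 0.0067625 / (1 − (1+0.0067625)^−60) = €174.15.
Monthly savings = €247.62 − €174.15 = €73.47.
Break-even = €200.00 / €73.47 = 2.72 → 3 months.

3 months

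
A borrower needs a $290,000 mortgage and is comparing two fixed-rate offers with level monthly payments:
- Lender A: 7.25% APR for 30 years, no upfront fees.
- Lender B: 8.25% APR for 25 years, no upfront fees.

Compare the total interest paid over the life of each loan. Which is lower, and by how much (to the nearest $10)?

Lender B by $26,240

Lender A: at 7.25% the monthly rate is 0.0060417, so the payment is 290,000 × 0.0060417 / (1 − 1.0060417^−360) = $1,978.31.
Total interest on Lender A = 360 × $1,978.31 − $290,000 = $422,191.60.
Lender B: monthly rate = 8.25%/12 = 0.0068750; payment = 290,000 × 0.0068750 / (1 − (1+0.0068750)^−300) = $2,286.51.
Total interest on Lender B = 300 × $2,286.51 − $290,000 = $395,953.00.
Lender B is lower by $26,238.60.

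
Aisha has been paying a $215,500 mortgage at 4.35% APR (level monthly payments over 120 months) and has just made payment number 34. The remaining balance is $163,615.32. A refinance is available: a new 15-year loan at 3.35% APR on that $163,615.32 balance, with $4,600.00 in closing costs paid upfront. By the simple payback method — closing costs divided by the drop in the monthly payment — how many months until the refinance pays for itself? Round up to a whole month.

5 months

Current payment = 215,500 × 4.35%/12 / (1 − (1+0.0036250)^−120) = $2,217.86.
Refinanced payment = 163,615.32 × 0.0027917 / (1 − (1+0.0027917)^−180) = $1,157.64.
Monthly savings = $2,217.86 − $1,157.64 = $1,060.22.
Break-even = $4,600.00 / $1,060.22 = 4.34 → 5 months.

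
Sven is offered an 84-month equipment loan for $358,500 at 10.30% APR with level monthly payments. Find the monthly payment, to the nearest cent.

At 10.30% the monthly rate is 0.0085833, so the payment is 358,500 × 0.0085833 / (1 − 1.0085833^−84) = $6,007.24.

$6,007.24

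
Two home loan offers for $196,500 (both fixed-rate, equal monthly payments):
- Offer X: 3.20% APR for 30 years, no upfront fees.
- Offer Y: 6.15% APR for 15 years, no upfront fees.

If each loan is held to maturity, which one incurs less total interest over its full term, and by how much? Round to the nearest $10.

Offer Y by $4,580

Offer X: monthly rate = 3.2%/12 = 0.0026667; payment = 196,500 × 0.0026667 / (1 − (1+0.0026667)^−360) = $849.80.
Total interest on Offer X = 360 × $849.80 − $196,500 = $109,428.00.
Offer Y: at 6.15% the monthly rate is 0.0051250, so the payment is 196,500 × 0.0051250 / (1 − 1.0051250^−180) = $1,674.15.
Total interest on Offer Y = 180 × $1,674.15 − $196,500 = $104,847.00.
Offer Y is lower by $4,581.00.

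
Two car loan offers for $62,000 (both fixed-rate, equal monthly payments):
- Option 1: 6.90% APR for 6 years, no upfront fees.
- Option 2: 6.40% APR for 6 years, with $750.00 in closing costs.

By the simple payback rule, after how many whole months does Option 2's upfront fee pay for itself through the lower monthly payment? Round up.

51 months

Option 1: at 6.90% the monthly rate is 0.0057500, so the payment is 62,000 × 0.0057500 / (1 − 1.0057500^−72) = $1,054.06.
Option 2: monthly rate = 6.4%/12 = 0.0053333; payment = 62,000 × 0.0053333 / (1 − (1+0.0053333)^−72) = $1,039.27.
Monthly savings = $1,054.06 − $1,039.27 = $14.79.
Break-even = $750.00 / $14.79 = 50.71 → 51 months.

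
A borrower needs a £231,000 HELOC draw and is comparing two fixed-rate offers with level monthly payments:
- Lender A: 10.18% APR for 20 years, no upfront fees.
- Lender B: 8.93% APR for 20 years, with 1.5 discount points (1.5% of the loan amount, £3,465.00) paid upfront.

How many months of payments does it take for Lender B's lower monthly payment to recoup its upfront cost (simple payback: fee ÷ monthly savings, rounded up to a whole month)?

19 months

Lender A: at 10.18% the monthly rate is 0.0084833, so the payment is 231,000 × 0.0084833 / (1 − 1.0084833^−240) = £2,256.82.
Lender B: monthly rate = 8.93%/12 = 0.0074417; payment = 231,000 × 0.0074417 / (1 − (1+0.0074417)^−240) = £2,067.98.
Monthly savings = £2,256.82 − £2,067.98 = £188.84.
Break-even = £3,465.00 / £188.84 = 18.35 → 19 months.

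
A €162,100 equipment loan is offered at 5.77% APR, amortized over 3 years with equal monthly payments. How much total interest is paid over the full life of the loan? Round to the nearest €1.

€14,823

At 5.77% the monthly rate is 0.0048083, so the payment is 162,100 × 0.0048083 / (1 − 1.0048083^−36) = €4,914.52.
Total paid = 36 × €4,914.52 = €176,922.72; interest = €176,922.72 − €162,100 = €14,822.72.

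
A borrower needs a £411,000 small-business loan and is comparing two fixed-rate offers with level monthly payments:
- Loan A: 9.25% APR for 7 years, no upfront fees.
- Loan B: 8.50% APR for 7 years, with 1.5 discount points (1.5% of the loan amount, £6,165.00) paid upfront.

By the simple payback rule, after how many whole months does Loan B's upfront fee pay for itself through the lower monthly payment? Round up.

Loan A: monthly rate = 9.25%/12 = 0.0077083; payment = 411,000 × 0.0077083 / (1 − (1+0.0077083)^−84) = £6,664.88.
Loan B: monthly rate = 8.5%/12 = 0.0070833; payment = 411,000 × 0.0070833 / (1 − (1+0.0070833)^−84) = £6,508.80.
Monthly savings = £6,664.88 − £6,508.80 = £156.08.
Break-even = £6,165.00 / £156.08 = 39.50 → 40 months.

40 months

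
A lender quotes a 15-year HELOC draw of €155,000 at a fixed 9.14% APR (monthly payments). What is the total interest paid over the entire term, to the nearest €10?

Monthly rate = 9.14%/12 = 0.0076167; payment = 155,000 × 0.0076167 / (1 − (1+0.0076167)^−180) = €1,585.05.
Total paid = 180 × €1,585.05 = €285,309.00; interest = €285,309.00 − €155,000 = €130,309.00.

€130,310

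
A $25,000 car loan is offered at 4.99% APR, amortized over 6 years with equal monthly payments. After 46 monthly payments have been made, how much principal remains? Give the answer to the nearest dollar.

With monthly rate i = 4.99%/12 = 0.0041583, the balance after k of n payments is P · [(1+i)^n − (1+i)^k] / [(1+i)^n − 1].
(1+0.0041583)^72 = 1.34821193 and (1+0.0041583)^46 = 1.21032234, so the balance is 25,000 × (1.34821193 − 1.21032234) / (1.34821193 − 1) = $9,899.83.

$9,900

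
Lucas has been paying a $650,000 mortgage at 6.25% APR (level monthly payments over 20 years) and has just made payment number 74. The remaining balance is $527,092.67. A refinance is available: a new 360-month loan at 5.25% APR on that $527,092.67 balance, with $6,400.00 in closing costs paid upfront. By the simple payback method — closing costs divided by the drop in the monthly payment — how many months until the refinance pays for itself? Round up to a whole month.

Current payment = 650,000 × 6.25%/12 / (1 − (1+0.0052083)^−240) = $4,751.03.
Refinanced payment = 527,092.67 × 0.0043750 / (1 − (1+0.0043750)^−360) = $2,910.63.
Monthly savings = $4,751.03 − $2,910.63 = $1,840.40.
Break-even = $6,400.00 / $1,840.40 = 3.48 → 4 months.

4 months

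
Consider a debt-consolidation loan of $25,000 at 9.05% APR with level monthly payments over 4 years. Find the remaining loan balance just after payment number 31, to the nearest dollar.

$9,901

With monthly rate i = 9.05%/12 = 0.0075417, the balance after k of n payments is P · [(1+i)^n − (1+i)^k] / [(1+i)^n − 1].
(1+0.0075417)^48 = 1.43424960 and (1+0.0075417)^31 = 1.26227353, so the balance is 25,000 × (1.43424960 − 1.26227353) / (1.43424960 − 1) = $9,900.76.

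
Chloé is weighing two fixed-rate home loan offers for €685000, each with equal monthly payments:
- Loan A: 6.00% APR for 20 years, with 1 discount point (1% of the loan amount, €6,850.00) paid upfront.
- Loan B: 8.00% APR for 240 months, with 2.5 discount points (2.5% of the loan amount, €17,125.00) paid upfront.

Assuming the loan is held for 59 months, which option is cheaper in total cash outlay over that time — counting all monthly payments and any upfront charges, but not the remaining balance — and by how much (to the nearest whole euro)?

Loan A by €58,777

Loan A: at 6.00% the monthly rate is 0.0050000, so the payment is 685,000 × 0.0050000 / (1 − 1.0050000^−240) = €4,907.55.
Loan B: monthly rate = 8%/12 = 0.0066667; payment = 685,000 × 0.0066667 / (1 − (1+0.0066667)^−240) = €5,729.61.
Over 59 months: Loan A costs 59 × €4,907.55 + €6,850.00 = €296,395.45; Loan B costs 59 × €5,729.61 + €17,125.00 = €355,171.99.
Loan A is cheaper by €355,171.99 − €296,395.45 = €58,776.54.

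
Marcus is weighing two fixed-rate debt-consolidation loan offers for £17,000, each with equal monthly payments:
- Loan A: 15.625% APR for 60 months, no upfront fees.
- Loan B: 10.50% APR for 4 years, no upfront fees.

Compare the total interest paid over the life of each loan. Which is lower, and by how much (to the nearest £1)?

Loan A: monthly rate = 15.625%/12 = 0.0130208; payment = 17,000 × 0.0130208 / (1 − (1+0.0130208)^−60) = £410.03.
Total interest on Loan A = 60 × £410.03 − £17,000 = £7,601.80.
Loan B: monthly rate = 10.5%/12 = 0.0087500; payment = 17,000 × 0.0087500 / (1 − (1+0.0087500)^−48) = £435.26.
Total interest on Loan B = 48 × £435.26 − £17,000 = £3,892.48.
Loan B is lower by £3,709.32.

Loan B by £3,709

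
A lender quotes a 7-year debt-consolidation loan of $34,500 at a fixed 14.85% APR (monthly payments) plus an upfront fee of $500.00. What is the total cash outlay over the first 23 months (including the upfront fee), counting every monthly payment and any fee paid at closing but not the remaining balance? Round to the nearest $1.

$15,745

At 14.85% the monthly rate is 0.0123750, so the payment is 34,500 × 0.0123750 / (1 − 1.0123750^−84) = $662.84.
Total outlay = 23 × $662.84 + $500.00 = $15,745.32.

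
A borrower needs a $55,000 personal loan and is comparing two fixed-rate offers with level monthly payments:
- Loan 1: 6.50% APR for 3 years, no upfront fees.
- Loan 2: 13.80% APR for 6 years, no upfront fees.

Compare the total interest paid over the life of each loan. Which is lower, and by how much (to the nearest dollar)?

Loan 1: at 6.50% the monthly rate is 0.0054167, so the payment is 55,000 × 0.0054167 / (1 − 1.0054167^−36) = $1,685.70.
Total interest on Loan 1 = 36 × $1,685.70 − $55,000 = $5,685.20.
Loan 2: monthly rate = 13.8%/12 = 0.0115000; payment = 55,000 × 0.0115000 / (1 − (1+0.0115000)^−72) = $1,127.43.
Total interest on Loan 2 = 72 × $1,127.43 − $55,000 = $26,174.96.
Loan 1 is lower by $20,489.76.

Loan 1 by $20,490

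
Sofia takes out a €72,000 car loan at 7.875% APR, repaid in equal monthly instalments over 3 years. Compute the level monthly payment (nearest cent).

€2,252.07

At 7.875% the monthly rate is 0.0065625, so the payment is 72,000 × 0.0065625 / (1 − 1.0065625^−36) = €2,252.07.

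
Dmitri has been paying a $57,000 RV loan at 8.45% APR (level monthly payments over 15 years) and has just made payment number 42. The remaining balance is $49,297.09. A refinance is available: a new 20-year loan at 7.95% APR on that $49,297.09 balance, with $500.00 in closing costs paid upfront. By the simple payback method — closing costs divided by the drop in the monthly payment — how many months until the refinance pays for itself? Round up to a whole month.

Current payment = 57,000 × 8.45%/12 / (1 − (1+0.0070417)^−180) = $559.63.
Refinanced payment = 49,297.09 × 0.0066250 / (1 − (1+0.0066250)^−240) = $410.81.
Monthly savings = $559.63 − $410.81 = $148.82.
Break-even = $500.00 / $148.82 = 3.36 → 4 months.

4 months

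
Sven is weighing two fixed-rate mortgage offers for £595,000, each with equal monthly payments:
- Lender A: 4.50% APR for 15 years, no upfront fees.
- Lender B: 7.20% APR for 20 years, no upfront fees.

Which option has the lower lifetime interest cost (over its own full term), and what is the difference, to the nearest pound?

Lender A: monthly rate = 4.5%/12 = 0.0037500; payment = 595,000 × 0.0037500 / (1 − (1+0.0037500)^−180) = £4,551.71.
Total interest on Lender A = 180 × £4,551.71 − £595,000 = £224,307.80.
Lender B: monthly rate = 7.2%/12 = 0.0060000; payment = 595,000 × 0.0060000 / (1 − (1+0.0060000)^−240) = £4,684.73.
Total interest on Lender B = 240 × £4,684.73 − £595,000 = £529,335.20.
Lender A is lower by £305,027.40.

Lender A by £305,027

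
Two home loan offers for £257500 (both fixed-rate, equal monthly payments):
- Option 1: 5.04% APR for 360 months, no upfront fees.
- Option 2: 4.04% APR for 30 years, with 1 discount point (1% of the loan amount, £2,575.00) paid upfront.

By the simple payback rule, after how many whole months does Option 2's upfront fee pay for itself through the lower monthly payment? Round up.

17 months

Option 1: at 5.04% the monthly rate is 0.0042000, so the payment is 257,500 × 0.0042000 / (1 − 1.0042000^−360) = £1,388.62.
Option 2: monthly rate = 4.04%/12 = 0.0033667; payment = 257,500 × 0.0033667 / (1 − (1+0.0033667)^−360) = £1,235.29.
Monthly savings = £1,388.62 − £1,235.29 = £153.33.
Break-even = £2,575.00 / £153.33 = 16.79 → 17 months.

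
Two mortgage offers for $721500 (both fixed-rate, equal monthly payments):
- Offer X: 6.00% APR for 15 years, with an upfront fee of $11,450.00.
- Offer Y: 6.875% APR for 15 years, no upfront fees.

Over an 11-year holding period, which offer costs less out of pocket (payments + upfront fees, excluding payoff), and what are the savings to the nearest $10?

Offer X by $34,260

Offer X: monthly rate = 6%/12 = 0.0050000; payment = 721,500 × 0.0050000 / (1 − (1+0.0050000)^−180) = $6,088.43.
Offer Y: monthly rate = 6.875%/12 = 0.0057292; payment = 721,500 × 0.0057292 / (1 − (1+0.0057292)^−180) = $6,434.73.
Over 132 months: Offer X costs 132 × $6,088.43 + $11,450.00 = $815,122.76; Offer Y costs 132 × $6,434.73 = $849,384.36.
Offer X is cheaper by $849,384.36 − $815,122.76 = $34,261.60.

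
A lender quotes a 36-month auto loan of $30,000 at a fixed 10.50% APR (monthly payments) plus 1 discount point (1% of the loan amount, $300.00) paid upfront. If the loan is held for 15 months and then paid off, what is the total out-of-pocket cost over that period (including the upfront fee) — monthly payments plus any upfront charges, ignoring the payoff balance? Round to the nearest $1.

At 10.50% the monthly rate is 0.0087500, so the payment is 30,000 × 0.0087500 / (1 − 1.0087500^−36) = $975.07.
Total outlay = 15 × $975.07 + $300.00 = $14,926.05.

$14,926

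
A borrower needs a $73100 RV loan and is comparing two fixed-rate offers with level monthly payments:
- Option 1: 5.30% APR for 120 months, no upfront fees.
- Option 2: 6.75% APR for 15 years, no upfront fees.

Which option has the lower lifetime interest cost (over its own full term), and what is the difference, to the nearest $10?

Option 1: at 5.30% the monthly rate is 0.0044167, so the payment is 73,100 × 0.0044167 / (1 − 1.0044167^−120) = $786.10.
Total interest on Option 1 = 120 × $786.10 − $73,100 = $21,232.00.
Option 2: at 6.75% the monthly rate is 0.0056250, so the payment is 73,100 × 0.0056250 / (1 − 1.0056250^−180) = $646.87.
Total interest on Option 2 = 180 × $646.87 − $73,100 = $43,336.60.
Option 1 is lower by $22,104.60.

Option 1 by $22,100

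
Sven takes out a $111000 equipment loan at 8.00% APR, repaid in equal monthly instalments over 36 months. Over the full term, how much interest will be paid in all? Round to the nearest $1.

Monthly rate = 8%/12 = 0.0066667; payment = 111,000 × 0.0066667 / (1 − (1+0.0066667)^−36) = $3,478.34.
Total paid = 36 × $3,478.34 = $125,220.24; interest = $125,220.24 − $111,000 = $14,220.24.

$14,220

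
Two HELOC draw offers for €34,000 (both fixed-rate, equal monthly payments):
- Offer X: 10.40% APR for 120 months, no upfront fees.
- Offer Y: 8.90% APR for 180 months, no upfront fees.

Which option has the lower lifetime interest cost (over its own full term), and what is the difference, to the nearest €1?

Offer X: at 10.40% the monthly rate is 0.0086667, so the payment is 34,000 × 0.0086667 / (1 − 1.0086667^−120) = €456.88.
Total interest on Offer X = 120 × €456.88 − €34,000 = €20,825.60.
Offer Y: monthly rate = 8.9%/12 = 0.0074167; payment = 34,000 × 0.0074167 / (1 − (1+0.0074167)^−180) = €342.83.
Total interest on Offer Y = 180 × €342.83 − €34,000 = €27,709.40.
Offer X is lower by €6,883.80.

Offer X by €6,884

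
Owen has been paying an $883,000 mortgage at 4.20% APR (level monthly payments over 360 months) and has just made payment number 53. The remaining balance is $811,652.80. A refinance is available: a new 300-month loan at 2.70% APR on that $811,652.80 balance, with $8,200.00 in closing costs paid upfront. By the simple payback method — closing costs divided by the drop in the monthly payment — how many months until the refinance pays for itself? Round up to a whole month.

14 months

Current payment = 883,000 × 4.2%/12 / (1 − (1+0.0035000)^−360) = $4,318.02.
Refinanced payment = 811,652.80 × 0.0022500 / (1 − (1+0.0022500)^−300) = $3,723.50.
Monthly savings = $4,318.02 − $3,723.50 = $594.52.
Break-even = $8,200.00 / $594.52 = 13.79 → 14 months.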